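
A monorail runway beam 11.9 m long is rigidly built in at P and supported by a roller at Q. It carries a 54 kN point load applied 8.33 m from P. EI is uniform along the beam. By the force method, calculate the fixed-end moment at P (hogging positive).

Take the reaction at Q as the redundant and release it; the primary structure is a cantilever fixed at P.
Free-end deflection of the primary structure under the applied loading (downward +):
  point load 54 at a = 8.33: Pa²(3L − a)/(6EI) = 17093/EI
Flexibility coefficient — unit upward force at Q: δ_{QQ} = L³/(3EI) = 561.7/EI.
Compatibility at Q: δ_0 − R_Q·δ_{QQ} = 0, so R_Q = 17093/561.7 = 30.43 kN.
Moment equilibrium about P: M_P = Σ(load moments about P) − R_Q·L = 449.8 − 30.43×11.9 = 87.71 kN·m.

M_P = 87.71 kN·m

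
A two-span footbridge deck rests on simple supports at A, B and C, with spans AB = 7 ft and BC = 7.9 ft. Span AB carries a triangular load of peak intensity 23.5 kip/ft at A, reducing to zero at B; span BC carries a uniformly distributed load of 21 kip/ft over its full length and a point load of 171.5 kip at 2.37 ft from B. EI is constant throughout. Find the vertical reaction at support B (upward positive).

Release continuity at B by inserting a hinge; the redundant is the internal moment M_B. The primary structure is two simply-supported spans AB and BC.
Discontinuity in slope at B on the released structure — sum the simple-span end rotations:
  span AB: triangular load, peak 23.5: 7w₀L³/(360EI) = 156.7/EI
  span BC: UDL 21: wL³/(24EI) = 431.4/EI
  span BC: point load 171.5 at a = 2.37: Pab(L + b)/(6LEI) = 636.8/EI
  relative rotation θ_0 = (156.7 + 1068)/EI = 1225/EI
A unit hogging moment at B produces rotation L₁/(3EI) + L₂/(3EI) = 4.967/EI.
Slope continuity at B: θ_0 = M_B·4.967/EI, so M_B = 1225/4.967 = 246.6 kip·ft (hogging).
Span AB, ΣM about A with M_B applied at B: R_B^{AB}·7 = 191.9 + 246.6, so R_B^{AB} = 62.65 kip and R_A = 82.25 − 62.65 = 19.6 kip.
Span BC, ΣM about C: R_B^{BC}·7.9 = 1604 + 246.6, so R_B^{BC} = 234.2 kip and R_C = 337.4 − 234.2 = 103.2 kip.
R_B = 62.65 + 234.2 = 296.9 kip.

R_B = 296.9 kip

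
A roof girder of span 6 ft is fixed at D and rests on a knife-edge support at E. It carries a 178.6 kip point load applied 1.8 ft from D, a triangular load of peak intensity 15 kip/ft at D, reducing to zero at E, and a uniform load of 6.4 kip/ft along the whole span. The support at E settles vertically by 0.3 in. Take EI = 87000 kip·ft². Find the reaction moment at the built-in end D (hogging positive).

Choose R_E as the redundant. The primary structure is the cantilever fixed at D.
Free-end deflection of the primary structure under the applied loading (downward +):
  point load 178.6 at a = 1.8: Pa²(3L − a)/(6EI) = 1562/EI
  triangular load, peak 15 at the fixed end: w₀L⁴/(30EI) = 648/EI
  UDL 6.4: wL⁴/(8EI) = 1037/EI
  δ_0 = 3247/EI
Tip deflection under a unit load at E: L³/(3EI) = 72/EI.
With EI = 87000 kip·ft²: δ_0 = 0.037324 ft and δ_{EE} = 0.000828 ft/kip.
Compatibility — the beam at E must follow the support down by 0.025 ft: δ_0 − R_E·δ_{EE} = 0.025, so R_E = (0.037324 − 0.025)/0.000828 = 14.89 kip.
Moment equilibrium about D: M_D = Σ(load moments about D) − R_E·L = 526.7 − 14.89×6 = 437.3 kip·ft.

M_D = 437.3 kip·ft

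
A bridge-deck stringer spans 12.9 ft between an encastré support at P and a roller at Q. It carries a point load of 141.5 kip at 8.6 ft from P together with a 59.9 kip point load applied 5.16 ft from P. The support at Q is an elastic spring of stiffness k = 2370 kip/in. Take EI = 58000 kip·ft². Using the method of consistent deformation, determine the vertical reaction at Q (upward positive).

Release the roller at Q. Primary structure: cantilever fixed at P.
Primary-structure tip deflection at Q by superposition:
  point load 141.5 at a = 8.6: Pa²(3L − a)/(6EI) = 52501/EI
  point load 59.9 at a = 5.16: Pa²(3L − a)/(6EI) = 8915/EI
  δ_0 = 61416/EI
Flexibility coefficient — unit upward force at Q: δ_{QQ} = L³/(3EI) = 715.6/EI.
With EI = 58000 kip·ft²: δ_0 = 1.0589 ft and δ_{QQ} = 0.012337 ft/kip.
Compatibility — the spring shortens by R_Q/k under the reaction it provides: δ_0 − R_Q·δ_{QQ} = R_Q/k. With 1/k = 1/(2370×12) ft/kip = 0.000035 ft/kip, R_Q = δ_0 / (δ_{QQ} + 1/k) = 1.0589 / (0.012337 + 0.000035) = 85.59 kip.

R_Q = 85.59 kip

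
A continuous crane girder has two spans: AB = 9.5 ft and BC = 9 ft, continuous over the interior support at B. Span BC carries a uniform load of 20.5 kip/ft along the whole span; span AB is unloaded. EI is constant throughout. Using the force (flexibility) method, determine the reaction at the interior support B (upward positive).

Take M_B as the redundant. Released structure: two simple spans AB and BC with a hinge at B.
Discontinuity in slope at B on the released structure — sum the simple-span end rotations:
  span BC: UDL 20.5: wL³/(24EI) = 622.7/EI
  relative rotation θ_0 = (0 + 622.7)/EI = 622.7/EI
A unit hogging moment at B produces rotation L₁/(3EI) + L₂/(3EI) = 6.167/EI.
Compatibility: M_B·(L₁+L₂)/(3EI) = θ_0, giving M_B = 101 kip·ft (hogging).
Span AB, ΣM about A with M_B applied at B: R_B^{AB}·9.5 = 0 + 101, so R_B^{AB} = 10.63 kip and R_A = 0 − 10.63 = -10.63 kip.
Span BC, ΣM about C: R_B^{BC}·9 = 830.2 + 101, so R_B^{BC} = 103.5 kip and R_C = 184.5 − 103.5 = 81.03 kip.
R_B = 10.63 + 103.5 = 114.1 kip.

R_B = 114.1 kip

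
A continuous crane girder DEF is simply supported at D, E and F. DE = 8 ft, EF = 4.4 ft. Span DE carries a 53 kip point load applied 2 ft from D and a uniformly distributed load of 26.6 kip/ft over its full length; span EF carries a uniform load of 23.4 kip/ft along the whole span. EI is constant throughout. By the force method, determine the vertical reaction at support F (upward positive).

Take M_E as the redundant. Released structure: two simple spans DE and EF with a hinge at E.
End slopes at the hinge E, treating each span as simply supported:
  span DE: point load 53 at a = 2: Pab(L + a)/(6LEI) = 132.5/EI
  span DE: UDL 26.6: wL³/(24EI) = 567.5/EI
  span EF: UDL 23.4: wL³/(24EI) = 83.05/EI
  relative rotation θ_0 = (700 + 83.05)/EI = 783/EI
A unit hogging moment at E produces rotation L₁/(3EI) + L₂/(3EI) = 4.133/EI.
Slope continuity at E: θ_0 = M_E·4.133/EI, so M_E = 783/4.133 = 189.4 kip·ft (hogging).
Span EF, ΣM about F: R_E^{EF}·4.4 = 226.5 + 189.4, so R_E^{EF} = 94.53 kip and R_F = 103 − 94.53 = 8.425 kip.

R_F = 8.425 kip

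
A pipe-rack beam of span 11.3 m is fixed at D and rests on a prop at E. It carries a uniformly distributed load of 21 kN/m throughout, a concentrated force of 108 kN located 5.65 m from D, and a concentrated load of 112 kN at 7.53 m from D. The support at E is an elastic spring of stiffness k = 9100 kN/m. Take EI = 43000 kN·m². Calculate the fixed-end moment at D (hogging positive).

Release the roller at E. Primary structure: cantilever fixed at D.
Primary-structure tip deflection at E by superposition:
  UDL 21: wL⁴/(8EI) = 42800/EI
  point load 108 at a = 5.65: Pa²(3L − a)/(6EI) = 16233/EI
  point load 112 at a = 7.53: Pa²(3L − a)/(6EI) = 27910/EI
  δ_0 = 86943/EI
Tip deflection under a unit load at E: L³/(3EI) = 481/EI.
With EI = 43000 kN·m²: δ_0 = 2.0219 m and δ_{EE} = 0.011185 m/kN.
Compatibility — the spring shortens by R_E/k under the reaction it provides: δ_0 − R_E·δ_{EE} = R_E/k. With 1/k = 0.00011 m/kN, R_E = δ_0 / (δ_{EE} + 1/k) = 2.0219 / (0.011185 + 0.00011) = 179 kN.
Moment equilibrium about D: M_D = Σ(load moments about D) − R_E·L = 2794 − 179×11.3 = 771.5 kN·m.

M_D = 771.5 kN·m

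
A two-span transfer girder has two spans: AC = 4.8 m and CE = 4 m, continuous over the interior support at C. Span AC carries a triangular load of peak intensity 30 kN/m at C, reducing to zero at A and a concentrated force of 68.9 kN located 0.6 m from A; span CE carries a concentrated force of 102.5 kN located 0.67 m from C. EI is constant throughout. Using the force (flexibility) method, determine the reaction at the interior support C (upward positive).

Insert a hinge at C; M_C is the redundant, and each span becomes simply supported.
Discontinuity in slope at C on the released structure — sum the simple-span end rotations:
  span AC: triangular load, peak 30: w₀L³/(45EI) = 73.73/EI
  span AC: point load 68.9 at a = 0.6: Pab(L + a)/(6LEI) = 32.56/EI
  span CE: point load 102.5 at a = 0.67: Pab(L + b)/(6LEI) = 69.85/EI
  relative rotation θ_0 = (106.3 + 69.85)/EI = 176.1/EI
A unit hogging moment at C produces rotation L₁/(3EI) + L₂/(3EI) = 2.933/EI.
Slope continuity at C: θ_0 = M_C·2.933/EI, so M_C = 176.1/2.933 = 60.04 kN·m (hogging).
Span AC, ΣM about A with M_C applied at C: R_C^{AC}·4.8 = 271.7 + 60.04, so R_C^{AC} = 69.12 kN and R_A = 140.9 − 69.12 = 71.78 kN.
Span CE, ΣM about E: R_C^{CE}·4 = 341.3 + 60.04, so R_C^{CE} = 100.3 kN and R_E = 102.5 − 100.3 = 2.158 kN.
R_C = 69.12 + 100.3 = 169.5 kN.

R_C = 169.5 kN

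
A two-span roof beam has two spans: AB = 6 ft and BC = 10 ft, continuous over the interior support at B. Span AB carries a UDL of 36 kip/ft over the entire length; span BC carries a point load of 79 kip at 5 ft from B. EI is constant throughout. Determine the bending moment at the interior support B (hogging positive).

Release continuity at B by inserting a hinge; the redundant is the internal moment M_B. The primary structure is two simply-supported spans AB and BC.
Rotations at B on the released spans (each span's end-slope, ×1/EI):
  span AB: UDL 36: wL³/(24EI) = 324/EI
  span BC: point load 79 at a = 5: Pab(L + b)/(6LEI) = 493.8/EI
  relative rotation θ_0 = (324 + 493.8)/EI = 817.8/EI
A unit hogging moment at B produces rotation L₁/(3EI) + L₂/(3EI) = 5.333/EI.
Compatibility: M_B·(L₁+L₂)/(3EI) = θ_0, giving M_B = 153.3 kip·ft (hogging).

M_B = 153.3 kip·ft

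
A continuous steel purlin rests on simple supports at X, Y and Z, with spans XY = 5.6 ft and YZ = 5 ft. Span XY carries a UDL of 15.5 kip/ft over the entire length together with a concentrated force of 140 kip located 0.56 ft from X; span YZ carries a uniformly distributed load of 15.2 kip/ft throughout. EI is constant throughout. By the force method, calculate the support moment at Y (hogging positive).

M_Y = 75.01 kip·ft

Insert a hinge at Y; M_Y is the redundant, and each span becomes simply supported.
End slopes at the hinge Y, treating each span as simply supported:
  span XY: UDL 15.5: wL³/(24EI) = 113.4/EI
  span XY: point load 140 at a = 0.56: Pab(L + a)/(6LEI) = 72.44/EI
  span YZ: UDL 15.2: wL³/(24EI) = 79.17/EI
  relative rotation θ_0 = (185.9 + 79.17)/EI = 265/EI
A unit hogging moment at Y produces rotation L₁/(3EI) + L₂/(3EI) = 3.533/EI.
Slope continuity at Y: θ_0 = M_Y·3.533/EI, so M_Y = 265/3.533 = 75.01 kip·ft (hogging).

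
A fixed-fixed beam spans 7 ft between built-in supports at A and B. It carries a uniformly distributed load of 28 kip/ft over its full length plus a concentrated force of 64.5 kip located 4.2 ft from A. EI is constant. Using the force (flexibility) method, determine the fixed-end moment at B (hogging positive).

Take the two fixed-end moments M_A, M_B as redundants; the released structure is the simple span AB.
Simple-span end rotations at A and B under the given loads:
  at A: UDL 28: wL³/(24EI) = 400.2/EI
  at B: UDL 28: wL³/(24EI) = 400.2/EI
  at A: point load 64.5 at a = 4.2: Pab(L + b)/(6LEI) = 177/EI
  at B: point load 64.5 at a = 4.2: Pab(L + a)/(6LEI) = 202.3/EI
  θ_A0 = 577.2/EI,  θ_B0 = 602.4/EI
Flexibility coefficients: a unit moment at one end gives L/(3EI) there and L/(6EI) at the far end, so f₁₁ = f₂₂ = 2.333/EI and f₁₂ = f₂₁ = 1.167/EI.
Compatibility — zero rotation at each built-in end:
  2.333 M_A + 1.167 M_B = 577.2
  1.167 M_A + 2.333 M_B = 602.4
Solving the pair gives M_A = 157.7 kip·ft and M_B = 179.3 kip·ft (hogging).

M_B = 179.3 kip·ft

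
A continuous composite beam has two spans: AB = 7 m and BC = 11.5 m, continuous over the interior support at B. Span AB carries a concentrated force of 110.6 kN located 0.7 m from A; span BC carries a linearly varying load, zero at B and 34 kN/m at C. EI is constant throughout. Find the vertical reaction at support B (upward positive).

R_B = 117 kN

Take M_B as the redundant. Released structure: two simple spans AB and BC with a hinge at B.
Discontinuity in slope at B on the released structure — sum the simple-span end rotations:
  span AB: point load 110.6 at a = 0.7: Pab(L + a)/(6LEI) = 89.42/EI
  span BC: triangular load, peak 34: 7w₀L³/(360EI) = 1005/EI
  relative rotation θ_0 = (89.42 + 1005)/EI = 1095/EI
A unit hogging moment at B produces rotation L₁/(3EI) + L₂/(3EI) = 6.167/EI.
Slope continuity at B: θ_0 = M_B·6.167/EI, so M_B = 1095/6.167 = 177.5 kN·m (hogging).
Span AB, ΣM about A with M_B applied at B: R_B^{AB}·7 = 77.42 + 177.5, so R_B^{AB} = 36.42 kN and R_A = 110.6 − 36.42 = 74.18 kN.
Span BC, ΣM about C: R_B^{BC}·11.5 = 749.4 + 177.5, so R_B^{BC} = 80.61 kN and R_C = 195.5 − 80.61 = 114.9 kN.
R_B = 36.42 + 80.61 = 117 kN.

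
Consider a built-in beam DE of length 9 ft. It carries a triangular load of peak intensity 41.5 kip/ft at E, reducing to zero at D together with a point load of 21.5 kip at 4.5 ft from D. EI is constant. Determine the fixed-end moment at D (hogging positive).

Release both end moments; the primary structure is a simply-supported span DE with redundants M_D and M_E.
On the primary (simply-supported) span, the end slopes from the loading are:
  at D: triangular load, peak 41.5: 7w₀L³/(360EI) = 588.3/EI
  at E: triangular load, peak 41.5: w₀L³/(45EI) = 672.3/EI
  at D: point load 21.5 at a = 4.5: Pab(L + b)/(6LEI) = 108.8/EI
  at E: point load 21.5 at a = 4.5: Pab(L + a)/(6LEI) = 108.8/EI
  θ_D0 = 697.1/EI,  θ_E0 = 781.1/EI
Flexibility coefficients: a unit moment at one end gives L/(3EI) there and L/(6EI) at the far end, so f₁₁ = f₂₂ = 3/EI and f₁₂ = f₂₁ = 1.5/EI.
Compatibility — zero rotation at each built-in end:
  3 M_D + 1.5 M_E = 697.1
  1.5 M_D + 3 M_E = 781.1
Solving the pair gives M_D = 136.2 kip·ft and M_E = 192.3 kip·ft (hogging).

M_D = 136.2 kip·ft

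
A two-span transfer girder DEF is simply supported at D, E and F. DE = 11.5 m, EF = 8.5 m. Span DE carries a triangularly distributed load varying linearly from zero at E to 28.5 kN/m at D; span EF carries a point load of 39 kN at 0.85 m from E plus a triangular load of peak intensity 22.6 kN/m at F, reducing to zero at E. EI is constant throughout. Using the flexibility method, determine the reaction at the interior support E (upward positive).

R_E = 158.4 kN

Release continuity at E by inserting a hinge; the redundant is the internal moment M_E. The primary structure is two simply-supported spans DE and EF.
Rotations at E on the released spans (each span's end-slope, ×1/EI):
  span DE: triangular load, peak 28.5: 7w₀L³/(360EI) = 842.8/EI
  span EF: point load 39 at a = 0.85: Pab(L + b)/(6LEI) = 80.31/EI
  span EF: triangular load, peak 22.6: 7w₀L³/(360EI) = 269.9/EI
  relative rotation θ_0 = (842.8 + 350.2)/EI = 1193/EI
A unit hogging moment at E produces rotation L₁/(3EI) + L₂/(3EI) = 6.667/EI.
Slope continuity at E: θ_0 = M_E·6.667/EI, so M_E = 1193/6.667 = 178.9 kN·m (hogging).
Span DE, ΣM about D with M_E applied at E: R_E^{DE}·11.5 = 628.2 + 178.9, so R_E^{DE} = 70.19 kN and R_D = 163.9 − 70.19 = 93.69 kN.
Span EF, ΣM about F: R_E^{EF}·8.5 = 570.5 + 178.9, so R_E^{EF} = 88.17 kN and R_F = 135.1 − 88.17 = 46.88 kN.
R_E = 70.19 + 88.17 = 158.4 kN.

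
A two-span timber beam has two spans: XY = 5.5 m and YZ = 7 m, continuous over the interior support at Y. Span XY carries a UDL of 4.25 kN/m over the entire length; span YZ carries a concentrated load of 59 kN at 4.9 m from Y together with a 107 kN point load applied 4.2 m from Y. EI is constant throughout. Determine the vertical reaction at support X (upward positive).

Insert a hinge at Y; M_Y is the redundant, and each span becomes simply supported.
End slopes at the hinge Y, treating each span as simply supported:
  span XY: UDL 4.25: wL³/(24EI) = 29.46/EI
  span YZ: point load 59 at a = 4.9: Pab(L + b)/(6LEI) = 131.5/EI
  span YZ: point load 107 at a = 4.2: Pab(L + b)/(6LEI) = 293.6/EI
  relative rotation θ_0 = (29.46 + 425.1)/EI = 454.6/EI
A unit hogging moment at Y produces rotation L₁/(3EI) + L₂/(3EI) = 4.167/EI.
Slope continuity at Y: θ_0 = M_Y·4.167/EI, so M_Y = 454.6/4.167 = 109.1 kN·m (hogging).
Span XY, ΣM about X with M_Y applied at Y: R_Y^{XY}·5.5 = 64.28 + 109.1, so R_Y^{XY} = 31.53 kN and R_X = 23.38 − 31.53 = -8.15 kN.

R_X = -8.15 kN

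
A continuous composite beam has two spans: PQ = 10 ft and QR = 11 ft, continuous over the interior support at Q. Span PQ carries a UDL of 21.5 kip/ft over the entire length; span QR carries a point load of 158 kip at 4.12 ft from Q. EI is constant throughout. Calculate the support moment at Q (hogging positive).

Insert a hinge at Q; M_Q is the redundant, and each span becomes simply supported.
Rotations at Q on the released spans (each span's end-slope, ×1/EI):
  span PQ: UDL 21.5: wL³/(24EI) = 895.8/EI
  span QR: point load 158 at a = 4.12: Pab(L + b)/(6LEI) = 1213/EI
  relative rotation θ_0 = (895.8 + 1213)/EI = 2109/EI
A unit hogging moment at Q produces rotation L₁/(3EI) + L₂/(3EI) = 7/EI.
Slope continuity at Q: θ_0 = M_Q·7/EI, so M_Q = 2109/7 = 301.3 kip·ft (hogging).

M_Q = 301.3 kip·ft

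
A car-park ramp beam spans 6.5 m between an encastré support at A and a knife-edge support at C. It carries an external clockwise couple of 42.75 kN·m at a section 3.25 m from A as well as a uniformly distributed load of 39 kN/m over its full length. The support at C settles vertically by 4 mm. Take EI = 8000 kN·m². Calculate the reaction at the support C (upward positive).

Choose R_C as the redundant. The primary structure is the cantilever fixed at A.
Deflection at C on the released cantilever, summing each load's contribution:
  clockwise couple 42.75 at a = 3.25: M₀a(2L − a)/(2EI) = 677.3/EI
  UDL 39: wL⁴/(8EI) = 8702/EI
  δ_0 = 9380/EI
Tip deflection under a unit load at C: L³/(3EI) = 91.54/EI.
With EI = 8000 kN·m²: δ_0 = 1.1724 m and δ_{CC} = 0.011443 m/kN.
Compatibility — the beam at C must follow the support down by 0.004 m: δ_0 − R_C·δ_{CC} = 0.004, so R_C = (1.1724 − 0.004)/0.011443 = 102.1 kN.

R_C = 102.1 kN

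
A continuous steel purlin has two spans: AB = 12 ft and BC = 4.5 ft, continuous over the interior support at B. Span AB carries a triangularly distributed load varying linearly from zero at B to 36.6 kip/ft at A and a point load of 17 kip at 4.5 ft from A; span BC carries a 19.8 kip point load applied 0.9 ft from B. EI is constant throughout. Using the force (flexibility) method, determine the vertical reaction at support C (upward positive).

R_C = -51.82 kip

Take M_B as the redundant. Released structure: two simple spans AB and BC with a hinge at B.
End slopes at the hinge B, treating each span as simply supported:
  span AB: triangular load, peak 36.6: 7w₀L³/(360EI) = 1230/EI
  span AB: point load 17 at a = 4.5: Pab(L + a)/(6LEI) = 131.5/EI
  span BC: point load 19.8 at a = 0.9: Pab(L + b)/(6LEI) = 19.25/EI
  relative rotation θ_0 = (1361 + 19.25)/EI = 1380/EI
A unit hogging moment at B produces rotation L₁/(3EI) + L₂/(3EI) = 5.5/EI.
Compatibility: M_B·(L₁+L₂)/(3EI) = θ_0, giving M_B = 251 kip·ft (hogging).
Span BC, ΣM about C: R_B^{BC}·4.5 = 71.28 + 251, so R_B^{BC} = 71.62 kip and R_C = 19.8 − 71.62 = -51.82 kip.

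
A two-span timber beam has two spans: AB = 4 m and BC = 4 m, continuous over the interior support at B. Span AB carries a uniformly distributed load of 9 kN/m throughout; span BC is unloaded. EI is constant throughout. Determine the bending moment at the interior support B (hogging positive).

M_B = 9 kN·m

Release continuity at B by inserting a hinge; the redundant is the internal moment M_B. The primary structure is two simply-supported spans AB and BC.
End slopes at the hinge B, treating each span as simply supported:
  span AB: UDL 9: wL³/(24EI) = 24/EI
  relative rotation θ_0 = (24 + 0)/EI = 24/EI
A unit hogging moment at B produces rotation L₁/(3EI) + L₂/(3EI) = 2.667/EI.
Compatibility: M_B·(L₁+L₂)/(3EI) = θ_0, giving M_B = 9 kN·m (hogging).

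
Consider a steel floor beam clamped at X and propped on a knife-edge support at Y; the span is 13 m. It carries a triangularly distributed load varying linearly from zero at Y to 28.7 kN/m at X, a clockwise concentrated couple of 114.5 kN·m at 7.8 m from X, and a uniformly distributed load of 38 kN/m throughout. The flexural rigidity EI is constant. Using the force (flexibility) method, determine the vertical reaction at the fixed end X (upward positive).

Release the roller at Y. Primary structure: cantilever fixed at X.
Downward deflection at the released point Y due to the loads:
  triangular load, peak 28.7 at the fixed end: w₀L⁴/(30EI) = 27323/EI
  clockwise couple 114.5 at a = 7.8: M₀a(2L − a)/(2EI) = 8127/EI
  UDL 38: wL⁴/(8EI) = 135665/EI
  δ_0 = 171115/EI
Flexibility coefficient — unit upward force at Y: δ_{YY} = L³/(3EI) = 732.3/EI.
Compatibility at Y: δ_0 − R_Y·δ_{YY} = 0, so R_Y = 171115/732.3 = 233.7 kN.
Vertical equilibrium: R_X = ΣP − R_Y = 680.5 − 233.7 = 446.9 kN.

R_X = 446.9 kN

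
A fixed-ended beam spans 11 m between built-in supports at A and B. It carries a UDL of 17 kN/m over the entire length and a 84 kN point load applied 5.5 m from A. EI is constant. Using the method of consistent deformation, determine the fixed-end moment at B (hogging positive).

Release both end moments; the primary structure is a simply-supported span AB with redundants M_A and M_B.
Simple-span end rotations at A and B under the given loads:
  at A: UDL 17: wL³/(24EI) = 942.8/EI
  at B: UDL 17: wL³/(24EI) = 942.8/EI
  at A: point load 84 at a = 5.5: Pab(L + b)/(6LEI) = 635.2/EI
  at B: point load 84 at a = 5.5: Pab(L + a)/(6LEI) = 635.2/EI
  θ_A0 = 1578/EI,  θ_B0 = 1578/EI
Flexibility coefficients: a unit moment at one end gives L/(3EI) there and L/(6EI) at the far end, so f₁₁ = f₂₂ = 3.667/EI and f₁₂ = f₂₁ = 1.833/EI.
Compatibility — zero rotation at each built-in end:
  3.667 M_A + 1.833 M_B = 1578
  1.833 M_A + 3.667 M_B = 1578
Solving the pair gives M_A = 286.9 kN·m and M_B = 286.9 kN·m (hogging).

M_B = 286.9 kN·m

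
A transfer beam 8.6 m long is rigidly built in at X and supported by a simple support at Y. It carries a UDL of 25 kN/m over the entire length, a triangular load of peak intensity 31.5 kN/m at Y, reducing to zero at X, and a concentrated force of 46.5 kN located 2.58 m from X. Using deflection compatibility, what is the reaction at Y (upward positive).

R_Y = 160.8 kN

Take the reaction at Y as the redundant and release it; the primary structure is a cantilever fixed at X.
Deflection at Y on the released cantilever, summing each load's contribution:
  UDL 25: wL⁴/(8EI) = 17094/EI
  triangular load, peak 31.5 at the free end: 11w₀L⁴/(120EI) = 15795/EI
  point load 46.5 at a = 2.58: Pa²(3L − a)/(6EI) = 1198/EI
  δ_0 = 34087/EI
Tip deflection under a unit load at Y: L³/(3EI) = 212/EI.
Compatibility at Y: δ_0 − R_Y·δ_{YY} = 0, so R_Y = 34087/212 = 160.8 kN.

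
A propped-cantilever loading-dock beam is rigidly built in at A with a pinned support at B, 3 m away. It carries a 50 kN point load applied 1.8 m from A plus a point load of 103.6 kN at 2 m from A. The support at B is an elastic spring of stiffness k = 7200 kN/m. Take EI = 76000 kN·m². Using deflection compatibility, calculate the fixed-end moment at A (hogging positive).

Choose R_B as the redundant. The primary structure is the cantilever fixed at A.
Deflection at B on the released cantilever, summing each load's contribution:
  point load 50 at a = 1.8: Pa²(3L − a)/(6EI) = 194.4/EI
  point load 103.6 at a = 2: Pa²(3L − a)/(6EI) = 483.5/EI
  δ_0 = 677.9/EI
Flexibility coefficient — unit upward force at B: δ_{BB} = L³/(3EI) = 9/EI.
With EI = 76000 kN·m²: δ_0 = 0.008919 m and δ_{BB} = 0.000118 m/kN.
Compatibility — the spring shortens by R_B/k under the reaction it provides: δ_0 − R_B·δ_{BB} = R_B/k. With 1/k = 0.000139 m/kN, R_B = δ_0 / (δ_{BB} + 1/k) = 0.008919 / (0.000118 + 0.000139) = 34.66 kN.
Moment equilibrium about A: M_A = Σ(load moments about A) − R_B·L = 297.2 − 34.66×3 = 193.2 kN·m.

M_A = 193.2 kN·m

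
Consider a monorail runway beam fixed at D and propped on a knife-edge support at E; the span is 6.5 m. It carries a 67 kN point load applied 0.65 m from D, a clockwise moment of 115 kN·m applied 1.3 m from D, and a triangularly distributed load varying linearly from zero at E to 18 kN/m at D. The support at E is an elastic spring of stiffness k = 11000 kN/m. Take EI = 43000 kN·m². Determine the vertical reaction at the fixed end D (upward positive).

R_D = 104.2 kN

Release the roller at E. Primary structure: cantilever fixed at D.
Downward deflection at the released point E due to the loads:
  point load 67 at a = 0.65: Pa²(3L − a)/(6EI) = 88.93/EI
  clockwise couple 115 at a = 1.3: M₀a(2L − a)/(2EI) = 874.6/EI
  triangular load, peak 18 at the fixed end: w₀L⁴/(30EI) = 1071/EI
  δ_0 = 2035/EI
Flexibility coefficient — unit upward force at E: δ_{EE} = L³/(3EI) = 91.54/EI.
With EI = 43000 kN·m²: δ_0 = 0.047315 m and δ_{EE} = 0.002129 m/kN.
Compatibility — the spring shortens by R_E/k under the reaction it provides: δ_0 − R_E·δ_{EE} = R_E/k. With 1/k = 0.000091 m/kN, R_E = δ_0 / (δ_{EE} + 1/k) = 0.047315 / (0.002129 + 0.000091) = 21.32 kN.
Vertical equilibrium: R_D = ΣP − R_E = 125.5 − 21.32 = 104.2 kN.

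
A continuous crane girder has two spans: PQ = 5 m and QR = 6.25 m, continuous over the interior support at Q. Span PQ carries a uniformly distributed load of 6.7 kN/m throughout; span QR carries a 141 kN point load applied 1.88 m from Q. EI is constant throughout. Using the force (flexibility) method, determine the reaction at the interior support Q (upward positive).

Release continuity at Q by inserting a hinge; the redundant is the internal moment M_Q. The primary structure is two simply-supported spans PQ and QR.
End slopes at the hinge Q, treating each span as simply supported:
  span PQ: UDL 6.7: wL³/(24EI) = 34.9/EI
  span QR: point load 141 at a = 1.88: Pab(L + b)/(6LEI) = 328.1/EI
  relative rotation θ_0 = (34.9 + 328.1)/EI = 363/EI
A unit hogging moment at Q produces rotation L₁/(3EI) + L₂/(3EI) = 3.75/EI.
Slope continuity at Q: θ_0 = M_Q·3.75/EI, so M_Q = 363/3.75 = 96.79 kN·m (hogging).
Span PQ, ΣM about P with M_Q applied at Q: R_Q^{PQ}·5 = 83.75 + 96.79, so R_Q^{PQ} = 36.11 kN and R_P = 33.5 − 36.11 = -2.608 kN.
Span QR, ΣM about R: R_Q^{QR}·6.25 = 616.2 + 96.79, so R_Q^{QR} = 114.1 kN and R_R = 141 − 114.1 = 26.93 kN.
R_Q = 36.11 + 114.1 = 150.2 kN.

R_Q = 150.2 kN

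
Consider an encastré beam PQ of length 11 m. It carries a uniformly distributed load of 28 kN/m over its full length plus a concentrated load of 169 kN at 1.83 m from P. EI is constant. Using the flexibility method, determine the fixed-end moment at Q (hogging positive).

M_Q = 325.2 kN·m

Release both end moments; the primary structure is a simply-supported span PQ with redundants M_P and M_Q.
On the primary (simply-supported) span, the end slopes from the loading are:
  at P: UDL 28: wL³/(24EI) = 1553/EI
  at Q: UDL 28: wL³/(24EI) = 1553/EI
  at P: point load 169 at a = 1.83: Pab(L + b)/(6LEI) = 866.7/EI
  at Q: point load 169 at a = 1.83: Pab(L + a)/(6LEI) = 551.3/EI
  θ_P0 = 2420/EI,  θ_Q0 = 2104/EI
Flexibility coefficients: a unit moment at one end gives L/(3EI) there and L/(6EI) at the far end, so f₁₁ = f₂₂ = 3.667/EI and f₁₂ = f₂₁ = 1.833/EI.
Compatibility — zero rotation at each built-in end:
  3.667 M_P + 1.833 M_Q = 2420
  1.833 M_P + 3.667 M_Q = 2104
Solving the pair gives M_P = 497.3 kN·m and M_Q = 325.2 kN·m (hogging).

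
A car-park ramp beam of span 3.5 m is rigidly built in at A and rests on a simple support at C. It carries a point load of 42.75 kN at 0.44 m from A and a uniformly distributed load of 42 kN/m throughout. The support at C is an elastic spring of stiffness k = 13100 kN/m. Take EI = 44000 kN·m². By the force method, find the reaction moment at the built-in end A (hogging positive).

M_A = 117.1 kN·m

Remove the prop at C; the released (primary) structure is a cantilever built in at A.
Free-end deflection of the primary structure under the applied loading (downward +):
  point load 42.75 at a = 0.44: Pa²(3L − a)/(6EI) = 13.88/EI
  UDL 42: wL⁴/(8EI) = 787.8/EI
  δ_0 = 801.7/EI
Tip deflection under a unit load at C: L³/(3EI) = 14.29/EI.
With EI = 44000 kN·m²: δ_0 = 0.018221 m and δ_{CC} = 0.000325 m/kN.
Compatibility — the spring shortens by R_C/k under the reaction it provides: δ_0 − R_C·δ_{CC} = R_C/k. With 1/k = 0.000076 m/kN, R_C = δ_0 / (δ_{CC} + 1/k) = 0.018221 / (0.000325 + 0.000076) = 45.42 kN.
Moment equilibrium about A: M_A = Σ(load moments about A) − R_C·L = 276.1 − 45.42×3.5 = 117.1 kN·m.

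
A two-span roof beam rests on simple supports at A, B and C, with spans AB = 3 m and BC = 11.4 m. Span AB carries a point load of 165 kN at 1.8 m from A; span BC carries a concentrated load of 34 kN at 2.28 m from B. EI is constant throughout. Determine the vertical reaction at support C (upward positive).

R_C = 1.187 kN

Release continuity at B by inserting a hinge; the redundant is the internal moment M_B. The primary structure is two simply-supported spans AB and BC.
Rotations at B on the released spans (each span's end-slope, ×1/EI):
  span AB: point load 165 at a = 1.8: Pab(L + a)/(6LEI) = 95.04/EI
  span BC: point load 34 at a = 2.28: Pab(L + b)/(6LEI) = 212.1/EI
  relative rotation θ_0 = (95.04 + 212.1)/EI = 307.1/EI
A unit hogging moment at B produces rotation L₁/(3EI) + L₂/(3EI) = 4.8/EI.
Compatibility: M_B·(L₁+L₂)/(3EI) = θ_0, giving M_B = 63.99 kN·m (hogging).
Span BC, ΣM about C: R_B^{BC}·11.4 = 310.1 + 63.99, so R_B^{BC} = 32.81 kN and R_C = 34 − 32.81 = 1.187 kN.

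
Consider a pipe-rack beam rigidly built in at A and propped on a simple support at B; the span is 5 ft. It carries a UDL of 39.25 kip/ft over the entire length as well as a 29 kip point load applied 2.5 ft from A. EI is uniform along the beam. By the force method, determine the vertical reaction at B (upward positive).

Remove the prop at B; the released (primary) structure is a cantilever built in at A.
Deflection at B on the released cantilever, summing each load's contribution:
  UDL 39.25: wL⁴/(8EI) = 3066/EI
  point load 29 at a = 2.5: Pa²(3L − a)/(6EI) = 377.6/EI
  δ_0 = 3444/EI
Flexibility coefficient — unit upward force at B: δ_{BB} = L³/(3EI) = 41.67/EI.
The prop prevents deflection at B: R_B = δ_0/δ_{BB} = 3444/41.67 = 82.66 kip.

R_B = 82.66 kip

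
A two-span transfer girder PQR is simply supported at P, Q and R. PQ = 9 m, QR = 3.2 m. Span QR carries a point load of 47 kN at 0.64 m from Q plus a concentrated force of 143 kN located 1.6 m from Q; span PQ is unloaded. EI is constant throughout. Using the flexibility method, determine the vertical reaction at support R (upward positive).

R_R = 72.09 kN

Take M_Q as the redundant. Released structure: two simple spans PQ and QR with a hinge at Q.
End slopes at the hinge Q, treating each span as simply supported:
  span QR: point load 47 at a = 0.64: Pab(L + b)/(6LEI) = 23.1/EI
  span QR: point load 143 at a = 1.6: Pab(L + b)/(6LEI) = 91.52/EI
  relative rotation θ_0 = (0 + 114.6)/EI = 114.6/EI
A unit hogging moment at Q produces rotation L₁/(3EI) + L₂/(3EI) = 4.067/EI.
Slope continuity at Q: θ_0 = M_Q·4.067/EI, so M_Q = 114.6/4.067 = 28.19 kN·m (hogging).
Span QR, ΣM about R: R_Q^{QR}·3.2 = 349.1 + 28.19, so R_Q^{QR} = 117.9 kN and R_R = 190 − 117.9 = 72.09 kN.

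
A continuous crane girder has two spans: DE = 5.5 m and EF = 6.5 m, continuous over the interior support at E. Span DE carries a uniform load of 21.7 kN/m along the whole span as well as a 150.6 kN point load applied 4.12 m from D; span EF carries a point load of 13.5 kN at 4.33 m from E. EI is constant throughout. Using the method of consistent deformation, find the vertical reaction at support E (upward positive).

R_E = 212.9 kN

Insert a hinge at E; M_E is the redundant, and each span becomes simply supported.
Rotations at E on the released spans (each span's end-slope, ×1/EI):
  span DE: UDL 21.7: wL³/(24EI) = 150.4/EI
  span DE: point load 150.6 at a = 4.12: Pab(L + a)/(6LEI) = 249.6/EI
  span EF: point load 13.5 at a = 4.33: Pab(L + b)/(6LEI) = 28.2/EI
  relative rotation θ_0 = (400 + 28.2)/EI = 428.2/EI
A unit hogging moment at E produces rotation L₁/(3EI) + L₂/(3EI) = 4/EI.
Compatibility: M_E·(L₁+L₂)/(3EI) = θ_0, giving M_E = 107.1 kN·m (hogging).
Span DE, ΣM about D with M_E applied at E: R_E^{DE}·5.5 = 948.7 + 107.1, so R_E^{DE} = 192 kN and R_D = 269.9 − 192 = 78 kN.
Span EF, ΣM about F: R_E^{EF}·6.5 = 29.3 + 107.1, so R_E^{EF} = 20.98 kN and R_F = 13.5 − 20.98 = -7.478 kN.
R_E = 192 + 20.98 = 212.9 kN.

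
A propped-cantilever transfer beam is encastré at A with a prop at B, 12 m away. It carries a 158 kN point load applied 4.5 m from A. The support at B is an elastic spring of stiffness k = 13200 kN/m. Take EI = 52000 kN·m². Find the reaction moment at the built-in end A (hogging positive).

M_A = 363.4 kN·m

Remove the prop at B; the released (primary) structure is a cantilever built in at A.
Free-end deflection of the primary structure under the applied loading (downward +):
  point load 158 at a = 4.5: Pa²(3L − a)/(6EI) = 16797/EI
Tip deflection under a unit load at B: L³/(3EI) = 576/EI.
With EI = 52000 kN·m²: δ_0 = 0.32303 m and δ_{BB} = 0.011077 m/kN.
Compatibility — the spring shortens by R_B/k under the reaction it provides: δ_0 − R_B·δ_{BB} = R_B/k. With 1/k = 0.000076 m/kN, R_B = δ_0 / (δ_{BB} + 1/k) = 0.32303 / (0.011077 + 0.000076) = 28.96 kN.
Moment equilibrium about A: M_A = Σ(load moments about A) − R_B·L = 711 − 28.96×12 = 363.4 kN·m.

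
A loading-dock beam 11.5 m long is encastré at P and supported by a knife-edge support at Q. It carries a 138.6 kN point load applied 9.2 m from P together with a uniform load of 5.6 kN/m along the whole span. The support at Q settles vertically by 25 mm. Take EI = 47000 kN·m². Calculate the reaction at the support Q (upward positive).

Release the roller at Q. Primary structure: cantilever fixed at P.
Deflection at Q on the released cantilever, summing each load's contribution:
  point load 138.6 at a = 9.2: Pa²(3L − a)/(6EI) = 49466/EI
  UDL 5.6: wL⁴/(8EI) = 12243/EI
  δ_0 = 61709/EI
Flexibility coefficient — unit upward force at Q: δ_{QQ} = L³/(3EI) = 507/EI.
With EI = 47000 kN·m²: δ_0 = 1.313 m and δ_{QQ} = 0.010786 m/kN.
Compatibility — the beam at Q must follow the support down by 0.025 m: δ_0 − R_Q·δ_{QQ} = 0.025, so R_Q = (1.313 − 0.025)/0.010786 = 119.4 kN.

R_Q = 119.4 kN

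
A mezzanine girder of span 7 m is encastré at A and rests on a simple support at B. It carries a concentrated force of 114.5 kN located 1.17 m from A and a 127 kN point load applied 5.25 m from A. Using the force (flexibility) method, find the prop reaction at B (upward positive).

Choose R_B as the redundant. The primary structure is the cantilever fixed at A.
Deflection at B on the released cantilever, summing each load's contribution:
  point load 114.5 at a = 1.17: Pa²(3L − a)/(6EI) = 518/EI
  point load 127 at a = 5.25: Pa²(3L − a)/(6EI) = 9189/EI
  δ_0 = 9707/EI
Flexibility coefficient — unit upward force at B: δ_{BB} = L³/(3EI) = 114.3/EI.
The prop prevents deflection at B: R_B = δ_0/δ_{BB} = 9707/114.3 = 84.9 kN.

R_B = 84.9 kN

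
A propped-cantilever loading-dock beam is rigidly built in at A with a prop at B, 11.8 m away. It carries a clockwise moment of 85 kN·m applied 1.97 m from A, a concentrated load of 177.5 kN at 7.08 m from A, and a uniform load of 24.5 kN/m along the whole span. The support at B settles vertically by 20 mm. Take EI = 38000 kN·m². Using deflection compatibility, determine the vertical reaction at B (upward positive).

Remove the prop at B; the released (primary) structure is a cantilever built in at A.
Primary-structure tip deflection at B by superposition:
  clockwise couple 85 at a = 1.97: M₀a(2L − a)/(2EI) = 1811/EI
  point load 177.5 at a = 7.08: Pa²(3L − a)/(6EI) = 41996/EI
  UDL 24.5: wL⁴/(8EI) = 59375/EI
  δ_0 = 103182/EI
Tip deflection under a unit load at B: L³/(3EI) = 547.7/EI.
With EI = 38000 kN·m²: δ_0 = 2.7153 m and δ_{BB} = 0.014413 m/kN.
Compatibility — the beam at B must follow the support down by 0.02 m: δ_0 − R_B·δ_{BB} = 0.02, so R_B = (2.7153 − 0.02)/0.014413 = 187 kN.

R_B = 187 kN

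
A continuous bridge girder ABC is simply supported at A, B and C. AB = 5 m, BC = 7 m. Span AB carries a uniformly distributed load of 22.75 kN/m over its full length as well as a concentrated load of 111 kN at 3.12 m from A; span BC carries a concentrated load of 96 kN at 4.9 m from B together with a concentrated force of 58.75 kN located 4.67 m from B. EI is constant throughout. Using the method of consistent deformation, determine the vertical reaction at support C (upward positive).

R_C = 83.15 kN

Insert a hinge at B; M_B is the redundant, and each span becomes simply supported.
Rotations at B on the released spans (each span's end-slope, ×1/EI):
  span AB: UDL 22.75: wL³/(24EI) = 118.5/EI
  span AB: point load 111 at a = 3.12: Pab(L + a)/(6LEI) = 176.2/EI
  span BC: point load 96 at a = 4.9: Pab(L + b)/(6LEI) = 214/EI
  span BC: point load 58.75 at a = 4.67: Pab(L + b)/(6LEI) = 142/EI
  relative rotation θ_0 = (294.7 + 356)/EI = 650.8/EI
A unit hogging moment at B produces rotation L₁/(3EI) + L₂/(3EI) = 4/EI.
Compatibility: M_B·(L₁+L₂)/(3EI) = θ_0, giving M_B = 162.7 kN·m (hogging).
Span BC, ΣM about C: R_B^{BC}·7 = 338.5 + 162.7, so R_B^{BC} = 71.6 kN and R_C = 154.8 − 71.6 = 83.15 kN.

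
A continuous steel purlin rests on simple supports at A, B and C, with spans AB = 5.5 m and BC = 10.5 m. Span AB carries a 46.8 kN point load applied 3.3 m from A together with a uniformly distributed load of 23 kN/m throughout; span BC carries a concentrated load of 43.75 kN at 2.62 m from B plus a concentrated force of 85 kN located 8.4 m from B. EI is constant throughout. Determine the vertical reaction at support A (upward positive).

Insert a hinge at B; M_B is the redundant, and each span becomes simply supported.
Discontinuity in slope at B on the released structure — sum the simple-span end rotations:
  span AB: point load 46.8 at a = 3.3: Pab(L + a)/(6LEI) = 90.6/EI
  span AB: UDL 23: wL³/(24EI) = 159.4/EI
  span BC: point load 43.75 at a = 2.62: Pab(L + b)/(6LEI) = 263.5/EI
  span BC: point load 85 at a = 8.4: Pab(L + b)/(6LEI) = 299.9/EI
  relative rotation θ_0 = (250 + 563.4)/EI = 813.4/EI
A unit hogging moment at B produces rotation L₁/(3EI) + L₂/(3EI) = 5.333/EI.
Compatibility: M_B·(L₁+L₂)/(3EI) = θ_0, giving M_B = 152.5 kN·m (hogging).
Span AB, ΣM about A with M_B applied at B: R_B^{AB}·5.5 = 502.3 + 152.5, so R_B^{AB} = 119.1 kN and R_A = 173.3 − 119.1 = 54.24 kN.

R_A = 54.24 kN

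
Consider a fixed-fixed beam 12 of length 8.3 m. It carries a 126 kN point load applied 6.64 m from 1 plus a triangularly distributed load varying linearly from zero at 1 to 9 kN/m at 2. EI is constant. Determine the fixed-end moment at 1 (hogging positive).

Release both end moments; the primary structure is a simply-supported span 12 with redundants M_1 and M_2.
Simple-span end rotations at 1 and 2 under the given loads:
  at 1: point load 126 at a = 6.64: Pab(L + b)/(6LEI) = 277.8/EI
  at 2: point load 126 at a = 6.64: Pab(L + a)/(6LEI) = 416.6/EI
  at 1: triangular load, peak 9: 7w₀L³/(360EI) = 100.1/EI
  at 2: triangular load, peak 9: w₀L³/(45EI) = 114.4/EI
  θ_10 = 377.8/EI,  θ_20 = 531/EI
Flexibility coefficients: a unit moment at one end gives L/(3EI) there and L/(6EI) at the far end, so f₁₁ = f₂₂ = 2.767/EI and f₁₂ = f₂₁ = 1.383/EI.
Compatibility — zero rotation at each built-in end:
  2.767 M_1 + 1.383 M_2 = 377.8
  1.383 M_1 + 2.767 M_2 = 531
Solving the pair gives M_1 = 54.13 kN·m and M_2 = 164.9 kN·m (hogging).

M_1 = 54.13 kN·m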